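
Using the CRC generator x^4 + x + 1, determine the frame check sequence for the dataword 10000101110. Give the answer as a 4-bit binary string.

Append 4 zeros: 100001011100000. Divide by 10011 (XOR where the leading bit is 1):
  pos 0: 10000 XOR 10011 = 00011
  pos 3: 11101 XOR 10011 = 01110
  pos 4: 11101 XOR 10011 = 01110
  pos 5: 11101 XOR 10011 = 01110
  pos 6: 11100 XOR 10011 = 01111
  pos 7: 11110 XOR 10011 = 01101
  pos 8: 11010 XOR 10011 = 01001
  pos 9: 10010 XOR 10011 = 00001
Remainder (last 4 bits) = 0010. This is the CRC / FCS.

0010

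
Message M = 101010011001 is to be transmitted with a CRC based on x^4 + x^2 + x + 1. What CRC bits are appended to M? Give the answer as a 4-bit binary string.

1010

Append 4 zeros: 1010100110010000. Divide by 10111 (XOR where the leading bit is 1):
  pos 0: 10101 XOR 10111 = 00010
  pos 3: 10001 XOR 10111 = 00110
  pos 5: 11010 XOR 10111 = 01101
  pos 6: 11010 XOR 10111 = 01101
  pos 7: 11011 XOR 10111 = 01100
  pos 8: 11000 XOR 10111 = 01111
  pos 9: 11110 XOR 10111 = 01001
  pos 10: 10010 XOR 10111 = 00101
Remainder (last 4 bits) = 1010. This is the CRC / FCS.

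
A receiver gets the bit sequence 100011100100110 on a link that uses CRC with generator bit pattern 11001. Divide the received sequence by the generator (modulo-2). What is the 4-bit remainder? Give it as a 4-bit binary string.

0000

Modulo-2 division of 100011100100110 by 11001:
  pos 0: 10001 XOR 11001 = 01000
  pos 1: 10001 XOR 11001 = 01000
  pos 2: 10001 XOR 11001 = 01000
  pos 3: 10000 XOR 11001 = 01001
  pos 4: 10010 XOR 11001 = 01011
  pos 5: 10111 XOR 11001 = 01110
  pos 6: 11100 XOR 11001 = 00101
  pos 8: 10101 XOR 11001 = 01100
  pos 9: 11001 XOR 11001 = 00000
Remainder = 0000 (zero — the frame passes the CRC check).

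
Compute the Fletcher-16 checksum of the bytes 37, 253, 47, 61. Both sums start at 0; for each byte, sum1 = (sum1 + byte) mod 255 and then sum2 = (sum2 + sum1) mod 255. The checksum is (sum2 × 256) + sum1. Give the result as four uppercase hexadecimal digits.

Running sums (mod 255):
  after byte 0 (37): sum1=37, sum2=37
  after byte 1 (253): sum1=35, sum2=72
  after byte 2 (47): sum1=82, sum2=154
  after byte 3 (61): sum1=143, sum2=42
Checksum = sum2·256 + sum1 = 42·256 + 143 = 10895 = 0x2A8F.

2A8F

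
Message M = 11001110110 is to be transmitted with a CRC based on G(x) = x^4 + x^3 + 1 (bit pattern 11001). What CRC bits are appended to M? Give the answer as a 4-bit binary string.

1111

Append 4 zeros: 110011101100000. Divide by 11001 (XOR where the leading bit is 1):
  pos 0: 11001 XOR 11001 = 00000
  pos 5: 11011 XOR 11001 = 00010
  pos 8: 10000 XOR 11001 = 01001
  pos 9: 10010 XOR 11001 = 01011
  pos 10: 10110 XOR 11001 = 01111
Remainder (last 4 bits) = 1111. This is the CRC / FCS.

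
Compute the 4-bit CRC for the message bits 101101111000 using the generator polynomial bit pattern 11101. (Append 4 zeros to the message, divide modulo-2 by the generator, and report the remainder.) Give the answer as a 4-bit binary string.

Append 4 zeros: 1011011110000000. Divide by 11101 (XOR where the leading bit is 1):
  pos 0: 10110 XOR 11101 = 01011
  pos 1: 10111 XOR 11101 = 01010
  pos 2: 10101 XOR 11101 = 01000
  pos 3: 10001 XOR 11101 = 01100
  pos 4: 11001 XOR 11101 = 00100
  pos 6: 10000 XOR 11101 = 01101
  pos 7: 11010 XOR 11101 = 00111
  pos 9: 11100 XOR 11101 = 00001
Remainder (last 4 bits) = 0100. This is the CRC / FCS.

0100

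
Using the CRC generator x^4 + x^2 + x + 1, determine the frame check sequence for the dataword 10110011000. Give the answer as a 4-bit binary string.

1011

Append 4 zeros: 101100110000000. Divide by 10111 (XOR where the leading bit is 1):
  pos 0: 10110 XOR 10111 = 00001
  pos 4: 10110 XOR 10111 = 00001
  pos 8: 10000 XOR 10111 = 00111
  pos 10: 11100 XOR 10111 = 01011
Remainder (last 4 bits) = 1011. This is the CRC / FCS.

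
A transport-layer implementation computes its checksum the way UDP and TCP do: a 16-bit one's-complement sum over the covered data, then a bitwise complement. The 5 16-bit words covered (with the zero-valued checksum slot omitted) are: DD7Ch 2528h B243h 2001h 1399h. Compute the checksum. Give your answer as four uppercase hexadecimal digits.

177D

One's-complement addition (fold any carry out of bit 15 back into bit 0):
  0xDD7C + 0x2528 = 0x102A4 → wrap carry → 0x02A5
  0x02A5 + 0xB243 = 0x0B4E8
  0xB4E8 + 0x2001 = 0x0D4E9
  0xD4E9 + 0x1399 = 0x0E882
One's-complement sum = 0xE882.
Checksum = ~0xE882 & 0xFFFF = 0x177D.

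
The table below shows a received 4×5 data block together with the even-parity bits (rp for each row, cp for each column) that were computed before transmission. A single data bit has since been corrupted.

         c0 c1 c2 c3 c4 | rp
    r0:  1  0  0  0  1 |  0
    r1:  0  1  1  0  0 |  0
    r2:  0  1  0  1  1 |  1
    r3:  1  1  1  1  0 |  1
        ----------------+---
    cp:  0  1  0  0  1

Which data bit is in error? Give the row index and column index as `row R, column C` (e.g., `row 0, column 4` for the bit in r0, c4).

Recompute each row's even parity and compare to rp:
  r0: data parity 0, sent rp 0 → ok
  r1: data parity 0, sent rp 0 → ok
  r2: data parity 1, sent rp 1 → ok
  r3: data parity 0, sent rp 1 → mismatch
Recompute each column's even parity and compare to cp:
  c0: data parity 0, sent cp 0 → ok
  c1: data parity 1, sent cp 1 → ok
  c2: data parity 0, sent cp 0 → ok
  c3: data parity 0, sent cp 0 → ok
  c4: data parity 0, sent cp 1 → mismatch
Exactly one row (r3) and one column (c4) fail → the flipped bit is at their intersection.

row 3, column 4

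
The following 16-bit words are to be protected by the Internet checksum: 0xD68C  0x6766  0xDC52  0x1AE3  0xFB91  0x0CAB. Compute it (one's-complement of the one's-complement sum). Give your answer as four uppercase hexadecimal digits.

One's-complement addition (fold any carry out of bit 15 back into bit 0):
  0xD68C + 0x6766 = 0x13DF2 → wrap carry → 0x3DF3
  0x3DF3 + 0xDC52 = 0x11A45 → wrap carry → 0x1A46
  0x1A46 + 0x1AE3 = 0x03529
  0x3529 + 0xFB91 = 0x130BA → wrap carry → 0x30BB
  0x30BB + 0x0CAB = 0x03D66
One's-complement sum = 0x3D66.
Checksum = ~0x3D66 & 0xFFFF = 0xC299.

C299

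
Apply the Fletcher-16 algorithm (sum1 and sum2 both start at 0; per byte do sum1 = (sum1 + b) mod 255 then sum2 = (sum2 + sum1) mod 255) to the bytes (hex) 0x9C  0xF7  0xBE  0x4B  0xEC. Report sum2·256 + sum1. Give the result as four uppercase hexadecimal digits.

AE8B

Running sums (mod 255):
  after byte 0 (0x9C): sum1=156, sum2=156
  after byte 1 (0xF7): sum1=148, sum2=49
  after byte 2 (0xBE): sum1=83, sum2=132
  after byte 3 (0x4B): sum1=158, sum2=35
  after byte 4 (0xEC): sum1=139, sum2=174
Checksum = sum2·256 + sum1 = 174·256 + 139 = 44683 = 0xAE8B.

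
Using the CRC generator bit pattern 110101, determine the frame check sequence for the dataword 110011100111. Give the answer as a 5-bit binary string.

10111

Append 5 zeros: 11001110011100000. Divide by 110101 (XOR where the leading bit is 1):
  pos 0: 110011 XOR 110101 = 000110
  pos 3: 110100 XOR 110101 = 000001
  pos 8: 111100 XOR 110101 = 001001
  pos 10: 100100 XOR 110101 = 010001
  pos 11: 100010 XOR 110101 = 010111
Remainder (last 5 bits) = 10111. This is the CRC / FCS.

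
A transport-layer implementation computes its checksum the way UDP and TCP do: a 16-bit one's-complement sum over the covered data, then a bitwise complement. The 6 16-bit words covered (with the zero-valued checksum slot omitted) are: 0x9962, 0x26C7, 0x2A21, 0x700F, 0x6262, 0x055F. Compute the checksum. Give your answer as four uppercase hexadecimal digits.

3DE4

One's-complement addition (fold any carry out of bit 15 back into bit 0):
  0x9962 + 0x26C7 = 0x0C029
  0xC029 + 0x2A21 = 0x0EA4A
  0xEA4A + 0x700F = 0x15A59 → wrap carry → 0x5A5A
  0x5A5A + 0x6262 = 0x0BCBC
  0xBCBC + 0x055F = 0x0C21B
One's-complement sum = 0xC21B.
Checksum = ~0xC21B & 0xFFFF = 0x3DE4.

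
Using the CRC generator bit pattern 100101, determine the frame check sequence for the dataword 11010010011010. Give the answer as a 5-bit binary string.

Append 5 zeros: 1101001001101000000. Divide by 100101 (XOR where the leading bit is 1):
  pos 0: 110100 XOR 100101 = 010001
  pos 1: 100011 XOR 100101 = 000110
  pos 4: 110001 XOR 100101 = 010100
  pos 5: 101001 XOR 100101 = 001100
  pos 7: 110001 XOR 100101 = 010100
  pos 8: 101000 XOR 100101 = 001101
  pos 10: 110100 XOR 100101 = 010001
  pos 11: 100010 XOR 100101 = 000111
Remainder (last 5 bits) = 11100. This is the CRC / FCS.

11100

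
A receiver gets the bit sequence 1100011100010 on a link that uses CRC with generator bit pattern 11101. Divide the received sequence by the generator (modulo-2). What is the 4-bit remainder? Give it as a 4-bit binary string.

0000

Modulo-2 division of 1100011100010 by 11101:
  pos 0: 11000 XOR 11101 = 00101
  pos 2: 10111 XOR 11101 = 01010
  pos 3: 10101 XOR 11101 = 01000
  pos 4: 10000 XOR 11101 = 01101
  pos 5: 11010 XOR 11101 = 00111
  pos 7: 11101 XOR 11101 = 00000
Remainder = 0000 (zero — the frame passes the CRC check).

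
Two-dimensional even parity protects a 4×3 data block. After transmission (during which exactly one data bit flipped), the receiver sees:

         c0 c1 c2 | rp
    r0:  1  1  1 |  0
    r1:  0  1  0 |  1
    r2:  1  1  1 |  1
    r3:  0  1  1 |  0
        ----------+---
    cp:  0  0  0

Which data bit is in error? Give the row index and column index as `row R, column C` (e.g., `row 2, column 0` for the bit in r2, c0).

row 0, column 2

Recompute each row's even parity and compare to rp:
  r0: data parity 1, sent rp 0 → mismatch
  r1: data parity 1, sent rp 1 → ok
  r2: data parity 1, sent rp 1 → ok
  r3: data parity 0, sent rp 0 → ok
Recompute each column's even parity and compare to cp:
  c0: data parity 0, sent cp 0 → ok
  c1: data parity 0, sent cp 0 → ok
  c2: data parity 1, sent cp 0 → mismatch
Exactly one row (r0) and one column (c2) fail → the flipped bit is at their intersection.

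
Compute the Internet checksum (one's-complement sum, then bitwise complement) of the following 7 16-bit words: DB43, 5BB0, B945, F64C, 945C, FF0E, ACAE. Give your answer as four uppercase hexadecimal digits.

D95E

One's-complement addition (fold any carry out of bit 15 back into bit 0):
  0xDB43 + 0x5BB0 = 0x136F3 → wrap carry → 0x36F4
  0x36F4 + 0xB945 = 0x0F039
  0xF039 + 0xF64C = 0x1E685 → wrap carry → 0xE686
  0xE686 + 0x945C = 0x17AE2 → wrap carry → 0x7AE3
  0x7AE3 + 0xFF0E = 0x179F1 → wrap carry → 0x79F2
  0x79F2 + 0xACAE = 0x126A0 → wrap carry → 0x26A1
One's-complement sum = 0x26A1.
Checksum = ~0x26A1 & 0xFFFF = 0xD95E.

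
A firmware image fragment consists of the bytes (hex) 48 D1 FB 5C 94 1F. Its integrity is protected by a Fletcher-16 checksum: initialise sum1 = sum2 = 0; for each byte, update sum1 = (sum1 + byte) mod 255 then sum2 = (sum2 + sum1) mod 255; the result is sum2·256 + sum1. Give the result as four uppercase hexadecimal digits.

1826

Running sums (mod 255):
  after byte 0 (48): sum1=72, sum2=72
  after byte 1 (D1): sum1=26, sum2=98
  after byte 2 (FB): sum1=22, sum2=120
  after byte 3 (5C): sum1=114, sum2=234
  after byte 4 (94): sum1=7, sum2=241
  after byte 5 (1F): sum1=38, sum2=24
Checksum = sum2·256 + sum1 = 24·256 + 38 = 6182 = 0x1826.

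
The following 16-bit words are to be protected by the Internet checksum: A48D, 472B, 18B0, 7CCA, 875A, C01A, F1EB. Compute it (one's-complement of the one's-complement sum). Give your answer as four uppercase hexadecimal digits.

456B

One's-complement addition (fold any carry out of bit 15 back into bit 0):
  0xA48D + 0x472B = 0x0EBB8
  0xEBB8 + 0x18B0 = 0x10468 → wrap carry → 0x0469
  0x0469 + 0x7CCA = 0x08133
  0x8133 + 0x875A = 0x1088D → wrap carry → 0x088E
  0x088E + 0xC01A = 0x0C8A8
  0xC8A8 + 0xF1EB = 0x1BA93 → wrap carry → 0xBA94
One's-complement sum = 0xBA94.
Checksum = ~0xBA94 & 0xFFFF = 0x456B.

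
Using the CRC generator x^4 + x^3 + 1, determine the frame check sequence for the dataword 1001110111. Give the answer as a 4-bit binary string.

1010

Append 4 zeros: 10011101110000. Divide by 11001 (XOR where the leading bit is 1):
  pos 0: 10011 XOR 11001 = 01010
  pos 1: 10101 XOR 11001 = 01100
  pos 2: 11000 XOR 11001 = 00001
  pos 6: 11110 XOR 11001 = 00111
  pos 8: 11100 XOR 11001 = 00101
Remainder (last 4 bits) = 1010. This is the CRC / FCS.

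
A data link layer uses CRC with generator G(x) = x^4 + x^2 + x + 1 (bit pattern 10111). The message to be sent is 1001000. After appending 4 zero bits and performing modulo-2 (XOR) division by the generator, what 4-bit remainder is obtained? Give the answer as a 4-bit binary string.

Append 4 zeros: 10010000000. Divide by 10111 (XOR where the leading bit is 1):
  pos 0: 10010 XOR 10111 = 00101
  pos 2: 10100 XOR 10111 = 00011
  pos 5: 11000 XOR 10111 = 01111
  pos 6: 11110 XOR 10111 = 01001
Remainder (last 4 bits) = 1001. This is the CRC / FCS.

1001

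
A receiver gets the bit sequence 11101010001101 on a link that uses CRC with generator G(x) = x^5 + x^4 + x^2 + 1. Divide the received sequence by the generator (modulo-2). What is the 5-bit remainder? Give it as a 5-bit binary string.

Modulo-2 division of 11101010001101 by 110101:
  pos 0: 111010 XOR 110101 = 001111
  pos 2: 111110 XOR 110101 = 001011
  pos 4: 101100 XOR 110101 = 011001
  pos 5: 110011 XOR 110101 = 000110
  pos 8: 110101 XOR 110101 = 000000
Remainder = 00000 (zero — the frame passes the CRC check).

00000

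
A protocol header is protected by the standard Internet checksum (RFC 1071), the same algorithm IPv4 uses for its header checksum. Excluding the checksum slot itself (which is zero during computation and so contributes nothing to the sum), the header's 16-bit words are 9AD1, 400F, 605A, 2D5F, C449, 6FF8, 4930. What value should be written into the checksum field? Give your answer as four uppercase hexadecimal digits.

19F3

One's-complement addition (fold any carry out of bit 15 back into bit 0):
  0x9AD1 + 0x400F = 0x0DAE0
  0xDAE0 + 0x605A = 0x13B3A → wrap carry → 0x3B3B
  0x3B3B + 0x2D5F = 0x0689A
  0x689A + 0xC449 = 0x12CE3 → wrap carry → 0x2CE4
  0x2CE4 + 0x6FF8 = 0x09CDC
  0x9CDC + 0x4930 = 0x0E60C
One's-complement sum = 0xE60C.
Checksum = ~0xE60C & 0xFFFF = 0x19F3.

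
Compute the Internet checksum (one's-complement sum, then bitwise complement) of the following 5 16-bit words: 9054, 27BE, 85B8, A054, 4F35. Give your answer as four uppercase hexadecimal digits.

One's-complement addition (fold any carry out of bit 15 back into bit 0):
  0x9054 + 0x27BE = 0x0B812
  0xB812 + 0x85B8 = 0x13DCA → wrap carry → 0x3DCB
  0x3DCB + 0xA054 = 0x0DE1F
  0xDE1F + 0x4F35 = 0x12D54 → wrap carry → 0x2D55
One's-complement sum = 0x2D55.
Checksum = ~0x2D55 & 0xFFFF = 0xD2AA.

D2AA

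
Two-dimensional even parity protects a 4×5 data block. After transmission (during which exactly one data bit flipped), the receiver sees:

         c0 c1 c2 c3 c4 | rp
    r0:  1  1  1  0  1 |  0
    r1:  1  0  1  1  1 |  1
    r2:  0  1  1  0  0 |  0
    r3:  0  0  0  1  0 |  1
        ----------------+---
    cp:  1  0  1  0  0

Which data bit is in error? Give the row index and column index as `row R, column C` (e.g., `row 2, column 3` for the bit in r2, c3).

row 1, column 0

Recompute each row's even parity and compare to rp:
  r0: data parity 0, sent rp 0 → ok
  r1: data parity 0, sent rp 1 → mismatch
  r2: data parity 0, sent rp 0 → ok
  r3: data parity 1, sent rp 1 → ok
Recompute each column's even parity and compare to cp:
  c0: data parity 0, sent cp 1 → mismatch
  c1: data parity 0, sent cp 0 → ok
  c2: data parity 1, sent cp 1 → ok
  c3: data parity 0, sent cp 0 → ok
  c4: data parity 0, sent cp 0 → ok
Exactly one row (r1) and one column (c0) fail → the flipped bit is at their intersection.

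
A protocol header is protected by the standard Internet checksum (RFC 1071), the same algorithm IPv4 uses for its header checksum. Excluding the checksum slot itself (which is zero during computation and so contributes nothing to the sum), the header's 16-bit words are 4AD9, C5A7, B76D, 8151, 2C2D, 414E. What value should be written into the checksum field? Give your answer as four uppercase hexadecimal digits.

One's-complement addition (fold any carry out of bit 15 back into bit 0):
  0x4AD9 + 0xC5A7 = 0x11080 → wrap carry → 0x1081
  0x1081 + 0xB76D = 0x0C7EE
  0xC7EE + 0x8151 = 0x1493F → wrap carry → 0x4940
  0x4940 + 0x2C2D = 0x0756D
  0x756D + 0x414E = 0x0B6BB
One's-complement sum = 0xB6BB.
Checksum = ~0xB6BB & 0xFFFF = 0x4944.

4944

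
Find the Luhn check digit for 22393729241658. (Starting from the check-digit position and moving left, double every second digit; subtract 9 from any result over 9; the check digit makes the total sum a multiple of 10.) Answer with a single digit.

Partial digits right→left: 8 5 6 1 4 2 9 2 7 3 9 3 2 2
Double every second digit counting from the check-digit position (so the 1st, 3rd, 5th, ... of the partial from the right).
  doubled (with −9 where >9): 7 3 8 9 5 9 4 → sum 45
  kept as-is: 5 1 2 2 3 3 2 → sum 18
Total = 45 + 18 = 63.
Check digit = (10 − (63 mod 10)) mod 10 = 7.

7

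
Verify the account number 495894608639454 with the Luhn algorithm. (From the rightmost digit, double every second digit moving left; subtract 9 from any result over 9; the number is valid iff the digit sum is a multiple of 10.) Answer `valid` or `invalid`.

From the right, keep odd positions and double even positions (subtract 9 from any doubled value over 9):
  doubled (positions 2,4,...): 1 9 3 0 8 7 9 → sum 37
  kept (positions 1,3,...): 4 4 3 8 6 9 5 4 → sum 43
Total = 80.
80 mod 10 = 0, so the number is valid.

valid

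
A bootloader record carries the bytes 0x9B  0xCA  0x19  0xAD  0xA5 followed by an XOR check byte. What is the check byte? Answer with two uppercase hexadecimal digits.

XOR the bytes together:
  start with 0x9B
  0x9B ⊕ 0xCA = 0x51
  0x51 ⊕ 0x19 = 0x48
  0x48 ⊕ 0xAD = 0xE5
  0xE5 ⊕ 0xA5 = 0x40

40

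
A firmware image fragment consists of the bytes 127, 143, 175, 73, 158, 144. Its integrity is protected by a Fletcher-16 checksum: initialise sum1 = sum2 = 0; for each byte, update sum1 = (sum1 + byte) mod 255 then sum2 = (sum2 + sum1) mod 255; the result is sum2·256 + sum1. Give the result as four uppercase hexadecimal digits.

Running sums (mod 255):
  after byte 0 (127): sum1=127, sum2=127
  after byte 1 (143): sum1=15, sum2=142
  after byte 2 (175): sum1=190, sum2=77
  after byte 3 (73): sum1=8, sum2=85
  after byte 4 (158): sum1=166, sum2=251
  after byte 5 (144): sum1=55, sum2=51
Checksum = sum2·256 + sum1 = 51·256 + 55 = 13111 = 0x3337.

3337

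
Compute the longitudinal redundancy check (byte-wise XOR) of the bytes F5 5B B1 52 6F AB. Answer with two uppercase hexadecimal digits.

XOR the bytes together:
  start with 0xF5
  0xF5 ⊕ 0x5B = 0xAE
  0xAE ⊕ 0xB1 = 0x1F
  0x1F ⊕ 0x52 = 0x4D
  0x4D ⊕ 0x6F = 0x22
  0x22 ⊕ 0xAB = 0x89

89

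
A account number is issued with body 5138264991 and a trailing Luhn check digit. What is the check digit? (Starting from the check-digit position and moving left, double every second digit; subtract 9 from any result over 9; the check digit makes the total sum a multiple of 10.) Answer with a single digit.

4

Partial digits right→left: 1 9 9 4 6 2 8 3 1 5
Double every second digit counting from the check-digit position (so the 1st, 3rd, 5th, ... of the partial from the right).
  doubled (with −9 where >9): 2 9 3 7 2 → sum 23
  kept as-is: 9 4 2 3 5 → sum 23
Total = 23 + 23 = 46.
Check digit = (10 − (46 mod 10)) mod 10 = 4.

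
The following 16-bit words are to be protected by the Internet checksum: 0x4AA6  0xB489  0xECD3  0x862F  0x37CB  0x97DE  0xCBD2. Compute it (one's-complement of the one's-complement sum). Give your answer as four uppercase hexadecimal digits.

One's-complement addition (fold any carry out of bit 15 back into bit 0):
  0x4AA6 + 0xB489 = 0x0FF2F
  0xFF2F + 0xECD3 = 0x1EC02 → wrap carry → 0xEC03
  0xEC03 + 0x862F = 0x17232 → wrap carry → 0x7233
  0x7233 + 0x37CB = 0x0A9FE
  0xA9FE + 0x97DE = 0x141DC → wrap carry → 0x41DD
  0x41DD + 0xCBD2 = 0x10DAF → wrap carry → 0x0DB0
One's-complement sum = 0x0DB0.
Checksum = ~0x0DB0 & 0xFFFF = 0xF24F.

F24F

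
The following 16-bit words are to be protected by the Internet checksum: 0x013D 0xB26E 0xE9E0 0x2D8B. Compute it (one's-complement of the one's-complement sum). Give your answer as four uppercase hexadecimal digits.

34E8

One's-complement addition (fold any carry out of bit 15 back into bit 0):
  0x013D + 0xB26E = 0x0B3AB
  0xB3AB + 0xE9E0 = 0x19D8B → wrap carry → 0x9D8C
  0x9D8C + 0x2D8B = 0x0CB17
One's-complement sum = 0xCB17.
Checksum = ~0xCB17 & 0xFFFF = 0x34E8.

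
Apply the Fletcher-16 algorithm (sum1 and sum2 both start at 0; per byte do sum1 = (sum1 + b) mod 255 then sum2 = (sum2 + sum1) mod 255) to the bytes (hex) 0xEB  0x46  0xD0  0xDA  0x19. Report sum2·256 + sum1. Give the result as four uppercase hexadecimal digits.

F5F6

Running sums (mod 255):
  after byte 0 (0xEB): sum1=235, sum2=235
  after byte 1 (0x46): sum1=50, sum2=30
  after byte 2 (0xD0): sum1=3, sum2=33
  after byte 3 (0xDA): sum1=221, sum2=254
  after byte 4 (0x19): sum1=246, sum2=245
Checksum = sum2·256 + sum1 = 245·256 + 246 = 62966 = 0xF5F6.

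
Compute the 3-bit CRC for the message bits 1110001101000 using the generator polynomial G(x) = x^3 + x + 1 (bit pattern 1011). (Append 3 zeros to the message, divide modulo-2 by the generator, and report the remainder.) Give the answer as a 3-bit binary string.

101

Append 3 zeros: 1110001101000000. Divide by 1011 (XOR where the leading bit is 1):
  pos 0: 1110 XOR 1011 = 0101
  pos 1: 1010 XOR 1011 = 0001
  pos 4: 1011 XOR 1011 = 0000
  pos 9: 1000 XOR 1011 = 0011
  pos 11: 1100 XOR 1011 = 0111
  pos 12: 1110 XOR 1011 = 0101
Remainder (last 3 bits) = 101. This is the CRC / FCS.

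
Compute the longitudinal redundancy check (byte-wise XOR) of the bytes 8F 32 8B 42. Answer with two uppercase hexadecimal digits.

74

XOR the bytes together:
  start with 0x8F
  0x8F ⊕ 0x32 = 0xBD
  0xBD ⊕ 0x8B = 0x36
  0x36 ⊕ 0x42 = 0x74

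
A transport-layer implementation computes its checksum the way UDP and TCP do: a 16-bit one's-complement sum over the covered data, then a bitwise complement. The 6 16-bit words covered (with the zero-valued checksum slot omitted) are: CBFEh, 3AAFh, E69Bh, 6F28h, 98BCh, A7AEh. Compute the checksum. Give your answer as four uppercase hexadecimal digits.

6322

One's-complement addition (fold any carry out of bit 15 back into bit 0):
  0xCBFE + 0x3AAF = 0x106AD → wrap carry → 0x06AE
  0x06AE + 0xE69B = 0x0ED49
  0xED49 + 0x6F28 = 0x15C71 → wrap carry → 0x5C72
  0x5C72 + 0x98BC = 0x0F52E
  0xF52E + 0xA7AE = 0x19CDC → wrap carry → 0x9CDD
One's-complement sum = 0x9CDD.
Checksum = ~0x9CDD & 0xFFFF = 0x6322.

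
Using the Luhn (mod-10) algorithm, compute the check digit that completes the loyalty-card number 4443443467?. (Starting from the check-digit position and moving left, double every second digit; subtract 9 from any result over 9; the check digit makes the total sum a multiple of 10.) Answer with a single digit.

4

Partial digits right→left: 7 6 4 3 4 4 3 4 4 4
Double every second digit counting from the check-digit position (so the 1st, 3rd, 5th, ... of the partial from the right).
  doubled (with −9 where >9): 5 8 8 6 8 → sum 35
  kept as-is: 6 3 4 4 4 → sum 21
Total = 35 + 21 = 56.
Check digit = (10 − (56 mod 10)) mod 10 = 4.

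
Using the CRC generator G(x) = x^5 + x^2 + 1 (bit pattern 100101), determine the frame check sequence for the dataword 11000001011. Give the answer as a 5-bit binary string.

Append 5 zeros: 1100000101100000. Divide by 100101 (XOR where the leading bit is 1):
  pos 0: 110000 XOR 100101 = 010101
  pos 1: 101010 XOR 100101 = 001111
  pos 3: 111110 XOR 100101 = 011011
  pos 4: 110111 XOR 100101 = 010010
  pos 5: 100101 XOR 100101 = 000000
Remainder (last 5 bits) = 00000. This is the CRC / FCS.

00000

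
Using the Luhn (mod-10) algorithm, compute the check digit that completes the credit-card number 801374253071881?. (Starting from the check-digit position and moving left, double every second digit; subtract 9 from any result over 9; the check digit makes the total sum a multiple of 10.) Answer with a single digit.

Partial digits right→left: 1 8 8 1 7 0 3 5 2 4 7 3 1 0 8
Double every second digit counting from the check-digit position (so the 1st, 3rd, 5th, ... of the partial from the right).
  doubled (with −9 where >9): 2 7 5 6 4 5 2 7 → sum 38
  kept as-is: 8 1 0 5 4 3 0 → sum 21
Total = 38 + 21 = 59.
Check digit = (10 − (59 mod 10)) mod 10 = 1.

1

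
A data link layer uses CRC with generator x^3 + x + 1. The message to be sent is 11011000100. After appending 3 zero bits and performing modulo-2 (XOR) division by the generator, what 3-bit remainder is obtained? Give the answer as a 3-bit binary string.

Append 3 zeros: 11011000100000. Divide by 1011 (XOR where the leading bit is 1):
  pos 0: 1101 XOR 1011 = 0110
  pos 1: 1101 XOR 1011 = 0110
  pos 2: 1100 XOR 1011 = 0111
  pos 3: 1110 XOR 1011 = 0101
  pos 4: 1010 XOR 1011 = 0001
  pos 7: 1100 XOR 1011 = 0111
  pos 8: 1110 XOR 1011 = 0101
  pos 9: 1010 XOR 1011 = 0001
Remainder (last 3 bits) = 010. This is the CRC / FCS.

010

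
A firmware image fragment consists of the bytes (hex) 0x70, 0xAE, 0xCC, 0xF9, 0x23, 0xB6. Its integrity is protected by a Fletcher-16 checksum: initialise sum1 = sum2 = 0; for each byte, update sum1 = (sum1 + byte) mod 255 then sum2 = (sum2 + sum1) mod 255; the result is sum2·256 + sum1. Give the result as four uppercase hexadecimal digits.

2ABF

Running sums (mod 255):
  after byte 0 (0x70): sum1=112, sum2=112
  after byte 1 (0xAE): sum1=31, sum2=143
  after byte 2 (0xCC): sum1=235, sum2=123
  after byte 3 (0xF9): sum1=229, sum2=97
  after byte 4 (0x23): sum1=9, sum2=106
  after byte 5 (0xB6): sum1=191, sum2=42
Checksum = sum2·256 + sum1 = 42·256 + 191 = 10943 = 0x2ABF.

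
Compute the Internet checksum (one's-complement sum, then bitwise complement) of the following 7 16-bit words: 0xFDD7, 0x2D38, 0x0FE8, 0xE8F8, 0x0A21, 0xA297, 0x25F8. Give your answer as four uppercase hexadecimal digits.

095E

One's-complement addition (fold any carry out of bit 15 back into bit 0):
  0xFDD7 + 0x2D38 = 0x12B0F → wrap carry → 0x2B10
  0x2B10 + 0x0FE8 = 0x03AF8
  0x3AF8 + 0xE8F8 = 0x123F0 → wrap carry → 0x23F1
  0x23F1 + 0x0A21 = 0x02E12
  0x2E12 + 0xA297 = 0x0D0A9
  0xD0A9 + 0x25F8 = 0x0F6A1
One's-complement sum = 0xF6A1.
Checksum = ~0xF6A1 & 0xFFFF = 0x095E.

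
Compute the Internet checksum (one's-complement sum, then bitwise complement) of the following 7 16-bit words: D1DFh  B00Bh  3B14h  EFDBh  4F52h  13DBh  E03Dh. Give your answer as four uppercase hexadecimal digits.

One's-complement addition (fold any carry out of bit 15 back into bit 0):
  0xD1DF + 0xB00B = 0x181EA → wrap carry → 0x81EB
  0x81EB + 0x3B14 = 0x0BCFF
  0xBCFF + 0xEFDB = 0x1ACDA → wrap carry → 0xACDB
  0xACDB + 0x4F52 = 0x0FC2D
  0xFC2D + 0x13DB = 0x11008 → wrap carry → 0x1009
  0x1009 + 0xE03D = 0x0F046
One's-complement sum = 0xF046.
Checksum = ~0xF046 & 0xFFFF = 0x0FB9.

0FB9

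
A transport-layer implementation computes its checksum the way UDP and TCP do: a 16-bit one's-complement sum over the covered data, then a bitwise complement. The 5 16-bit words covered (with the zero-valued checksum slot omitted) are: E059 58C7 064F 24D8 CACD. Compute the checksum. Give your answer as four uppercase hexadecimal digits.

One's-complement addition (fold any carry out of bit 15 back into bit 0):
  0xE059 + 0x58C7 = 0x13920 → wrap carry → 0x3921
  0x3921 + 0x064F = 0x03F70
  0x3F70 + 0x24D8 = 0x06448
  0x6448 + 0xCACD = 0x12F15 → wrap carry → 0x2F16
One's-complement sum = 0x2F16.
Checksum = ~0x2F16 & 0xFFFF = 0xD0E9.

D0E9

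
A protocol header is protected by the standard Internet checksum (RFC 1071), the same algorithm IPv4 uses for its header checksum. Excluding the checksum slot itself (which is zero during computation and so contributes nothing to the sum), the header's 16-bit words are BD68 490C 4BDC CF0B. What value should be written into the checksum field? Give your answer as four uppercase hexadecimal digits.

DEA2

One's-complement addition (fold any carry out of bit 15 back into bit 0):
  0xBD68 + 0x490C = 0x10674 → wrap carry → 0x0675
  0x0675 + 0x4BDC = 0x05251
  0x5251 + 0xCF0B = 0x1215C → wrap carry → 0x215D
One's-complement sum = 0x215D.
Checksum = ~0x215D & 0xFFFF = 0xDEA2.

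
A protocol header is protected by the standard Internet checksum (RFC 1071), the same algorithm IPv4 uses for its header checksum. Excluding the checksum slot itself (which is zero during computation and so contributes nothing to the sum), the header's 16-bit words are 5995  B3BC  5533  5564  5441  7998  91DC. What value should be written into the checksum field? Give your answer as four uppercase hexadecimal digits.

One's-complement addition (fold any carry out of bit 15 back into bit 0):
  0x5995 + 0xB3BC = 0x10D51 → wrap carry → 0x0D52
  0x0D52 + 0x5533 = 0x06285
  0x6285 + 0x5564 = 0x0B7E9
  0xB7E9 + 0x5441 = 0x10C2A → wrap carry → 0x0C2B
  0x0C2B + 0x7998 = 0x085C3
  0x85C3 + 0x91DC = 0x1179F → wrap carry → 0x17A0
One's-complement sum = 0x17A0.
Checksum = ~0x17A0 & 0xFFFF = 0xE85F.

E85F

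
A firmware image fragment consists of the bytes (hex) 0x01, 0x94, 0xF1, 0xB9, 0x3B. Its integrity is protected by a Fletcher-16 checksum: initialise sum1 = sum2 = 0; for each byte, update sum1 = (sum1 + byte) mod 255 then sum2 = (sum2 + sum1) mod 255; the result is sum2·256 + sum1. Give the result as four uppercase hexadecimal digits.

Running sums (mod 255):
  after byte 0 (0x01): sum1=1, sum2=1
  after byte 1 (0x94): sum1=149, sum2=150
  after byte 2 (0xF1): sum1=135, sum2=30
  after byte 3 (0xB9): sum1=65, sum2=95
  after byte 4 (0x3B): sum1=124, sum2=219
Checksum = sum2·256 + sum1 = 219·256 + 124 = 56188 = 0xDB7C.

DB7C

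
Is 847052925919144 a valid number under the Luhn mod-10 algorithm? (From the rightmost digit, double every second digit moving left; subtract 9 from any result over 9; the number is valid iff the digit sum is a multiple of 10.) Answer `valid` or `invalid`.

invalid

From the right, keep odd positions and double even positions (subtract 9 from any doubled value over 9):
  doubled (positions 2,4,...): 8 9 9 4 4 0 8 → sum 42
  kept (positions 1,3,...): 4 1 1 5 9 5 7 8 → sum 40
Total = 82.
82 mod 10 = 2, so the number is invalid.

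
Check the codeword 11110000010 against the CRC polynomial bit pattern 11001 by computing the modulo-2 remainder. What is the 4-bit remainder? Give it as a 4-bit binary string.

0100

Modulo-2 division of 11110000010 by 11001:
  pos 0: 11110 XOR 11001 = 00111
  pos 2: 11100 XOR 11001 = 00101
  pos 4: 10100 XOR 11001 = 01101
  pos 5: 11011 XOR 11001 = 00010
Remainder = 0100 (nonzero — an error is detected).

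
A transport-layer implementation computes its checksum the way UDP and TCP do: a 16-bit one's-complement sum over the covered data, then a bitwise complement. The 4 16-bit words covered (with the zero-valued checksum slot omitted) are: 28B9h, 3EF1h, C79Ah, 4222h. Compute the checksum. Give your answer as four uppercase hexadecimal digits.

One's-complement addition (fold any carry out of bit 15 back into bit 0):
  0x28B9 + 0x3EF1 = 0x067AA
  0x67AA + 0xC79A = 0x12F44 → wrap carry → 0x2F45
  0x2F45 + 0x4222 = 0x07167
One's-complement sum = 0x7167.
Checksum = ~0x7167 & 0xFFFF = 0x8E98.

8E98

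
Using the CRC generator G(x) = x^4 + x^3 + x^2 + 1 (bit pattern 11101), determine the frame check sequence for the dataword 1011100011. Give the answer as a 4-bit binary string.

0101

Append 4 zeros: 10111000110000. Divide by 11101 (XOR where the leading bit is 1):
  pos 0: 10111 XOR 11101 = 01010
  pos 1: 10100 XOR 11101 = 01001
  pos 2: 10010 XOR 11101 = 01111
  pos 3: 11110 XOR 11101 = 00011
  pos 6: 11110 XOR 11101 = 00011
  pos 9: 11000 XOR 11101 = 00101
Remainder (last 4 bits) = 0101. This is the CRC / FCS.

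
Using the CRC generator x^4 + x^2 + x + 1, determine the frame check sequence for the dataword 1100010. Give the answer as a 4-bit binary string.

Append 4 zeros: 11000100000. Divide by 10111 (XOR where the leading bit is 1):
  pos 0: 11000 XOR 10111 = 01111
  pos 1: 11111 XOR 10111 = 01000
  pos 2: 10000 XOR 10111 = 00111
  pos 4: 11100 XOR 10111 = 01011
  pos 5: 10110 XOR 10111 = 00001
Remainder (last 4 bits) = 0010. This is the CRC / FCS.

0010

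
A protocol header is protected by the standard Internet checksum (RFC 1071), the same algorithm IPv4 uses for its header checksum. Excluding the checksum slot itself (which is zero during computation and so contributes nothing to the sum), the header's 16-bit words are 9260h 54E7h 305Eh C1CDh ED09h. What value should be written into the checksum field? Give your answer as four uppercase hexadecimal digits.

3982

One's-complement addition (fold any carry out of bit 15 back into bit 0):
  0x9260 + 0x54E7 = 0x0E747
  0xE747 + 0x305E = 0x117A5 → wrap carry → 0x17A6
  0x17A6 + 0xC1CD = 0x0D973
  0xD973 + 0xED09 = 0x1C67C → wrap carry → 0xC67D
One's-complement sum = 0xC67D.
Checksum = ~0xC67D & 0xFFFF = 0x3982.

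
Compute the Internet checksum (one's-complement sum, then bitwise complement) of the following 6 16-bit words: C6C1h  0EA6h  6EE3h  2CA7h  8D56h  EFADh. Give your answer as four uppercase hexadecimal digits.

One's-complement addition (fold any carry out of bit 15 back into bit 0):
  0xC6C1 + 0x0EA6 = 0x0D567
  0xD567 + 0x6EE3 = 0x1444A → wrap carry → 0x444B
  0x444B + 0x2CA7 = 0x070F2
  0x70F2 + 0x8D56 = 0x0FE48
  0xFE48 + 0xEFAD = 0x1EDF5 → wrap carry → 0xEDF6
One's-complement sum = 0xEDF6.
Checksum = ~0xEDF6 & 0xFFFF = 0x1209.

1209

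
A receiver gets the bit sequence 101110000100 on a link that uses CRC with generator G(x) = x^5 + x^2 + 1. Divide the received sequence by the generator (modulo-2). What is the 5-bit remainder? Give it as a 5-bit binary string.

Modulo-2 division of 101110000100 by 100101:
  pos 0: 101110 XOR 100101 = 001011
  pos 2: 101100 XOR 100101 = 001001
  pos 4: 100101 XOR 100101 = 000000
Remainder = 00000 (zero — the frame passes the CRC check).

00000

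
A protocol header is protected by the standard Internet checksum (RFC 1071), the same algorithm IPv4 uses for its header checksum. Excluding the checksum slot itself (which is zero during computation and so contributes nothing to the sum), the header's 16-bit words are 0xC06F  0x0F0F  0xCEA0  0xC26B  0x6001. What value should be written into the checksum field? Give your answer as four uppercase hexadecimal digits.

One's-complement addition (fold any carry out of bit 15 back into bit 0):
  0xC06F + 0x0F0F = 0x0CF7E
  0xCF7E + 0xCEA0 = 0x19E1E → wrap carry → 0x9E1F
  0x9E1F + 0xC26B = 0x1608A → wrap carry → 0x608B
  0x608B + 0x6001 = 0x0C08C
One's-complement sum = 0xC08C.
Checksum = ~0xC08C & 0xFFFF = 0x3F73.

3F73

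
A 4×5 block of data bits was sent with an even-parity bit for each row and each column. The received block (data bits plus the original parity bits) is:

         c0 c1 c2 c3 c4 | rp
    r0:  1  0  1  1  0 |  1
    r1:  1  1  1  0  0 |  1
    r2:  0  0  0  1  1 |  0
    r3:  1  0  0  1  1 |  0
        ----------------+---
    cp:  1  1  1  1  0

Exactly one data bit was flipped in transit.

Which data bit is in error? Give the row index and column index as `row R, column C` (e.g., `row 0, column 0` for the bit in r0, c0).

row 3, column 2

Recompute each row's even parity and compare to rp:
  r0: data parity 1, sent rp 1 → ok
  r1: data parity 1, sent rp 1 → ok
  r2: data parity 0, sent rp 0 → ok
  r3: data parity 1, sent rp 0 → mismatch
Recompute each column's even parity and compare to cp:
  c0: data parity 1, sent cp 1 → ok
  c1: data parity 1, sent cp 1 → ok
  c2: data parity 0, sent cp 1 → mismatch
  c3: data parity 1, sent cp 1 → ok
  c4: data parity 0, sent cp 0 → ok
Exactly one row (r3) and one column (c2) fail → the flipped bit is at their intersection.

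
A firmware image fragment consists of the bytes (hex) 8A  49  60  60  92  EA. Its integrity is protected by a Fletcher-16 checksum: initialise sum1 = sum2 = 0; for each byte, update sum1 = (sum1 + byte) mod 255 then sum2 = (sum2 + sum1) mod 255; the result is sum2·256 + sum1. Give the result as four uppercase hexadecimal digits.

6012

Running sums (mod 255):
  after byte 0 (8A): sum1=138, sum2=138
  after byte 1 (49): sum1=211, sum2=94
  after byte 2 (60): sum1=52, sum2=146
  after byte 3 (60): sum1=148, sum2=39
  after byte 4 (92): sum1=39, sum2=78
  after byte 5 (EA): sum1=18, sum2=96
Checksum = sum2·256 + sum1 = 96·256 + 18 = 24594 = 0x6012.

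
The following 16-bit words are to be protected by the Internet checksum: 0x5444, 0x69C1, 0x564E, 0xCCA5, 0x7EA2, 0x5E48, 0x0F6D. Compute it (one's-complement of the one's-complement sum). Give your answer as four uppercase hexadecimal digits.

32AE

One's-complement addition (fold any carry out of bit 15 back into bit 0):
  0x5444 + 0x69C1 = 0x0BE05
  0xBE05 + 0x564E = 0x11453 → wrap carry → 0x1454
  0x1454 + 0xCCA5 = 0x0E0F9
  0xE0F9 + 0x7EA2 = 0x15F9B → wrap carry → 0x5F9C
  0x5F9C + 0x5E48 = 0x0BDE4
  0xBDE4 + 0x0F6D = 0x0CD51
One's-complement sum = 0xCD51.
Checksum = ~0xCD51 & 0xFFFF = 0x32AE.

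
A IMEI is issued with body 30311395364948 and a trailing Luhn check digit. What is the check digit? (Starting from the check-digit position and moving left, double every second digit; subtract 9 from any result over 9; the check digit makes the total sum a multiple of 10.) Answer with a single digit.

Partial digits right→left: 8 4 9 4 6 3 5 9 3 1 1 3 0 3
Double every second digit counting from the check-digit position (so the 1st, 3rd, 5th, ... of the partial from the right).
  doubled (with −9 where >9): 7 9 3 1 6 2 0 → sum 28
  kept as-is: 4 4 3 9 1 3 3 → sum 27
Total = 28 + 27 = 55.
Check digit = (10 − (55 mod 10)) mod 10 = 5.

5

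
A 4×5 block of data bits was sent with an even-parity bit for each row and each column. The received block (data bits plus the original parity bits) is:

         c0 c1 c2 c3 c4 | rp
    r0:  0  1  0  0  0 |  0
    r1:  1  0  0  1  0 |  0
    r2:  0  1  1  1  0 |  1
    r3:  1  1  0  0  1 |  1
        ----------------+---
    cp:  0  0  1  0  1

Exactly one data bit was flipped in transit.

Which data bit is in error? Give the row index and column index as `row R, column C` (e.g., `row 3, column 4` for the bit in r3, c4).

Recompute each row's even parity and compare to rp:
  r0: data parity 1, sent rp 0 → mismatch
  r1: data parity 0, sent rp 0 → ok
  r2: data parity 1, sent rp 1 → ok
  r3: data parity 1, sent rp 1 → ok
Recompute each column's even parity and compare to cp:
  c0: data parity 0, sent cp 0 → ok
  c1: data parity 1, sent cp 0 → mismatch
  c2: data parity 1, sent cp 1 → ok
  c3: data parity 0, sent cp 0 → ok
  c4: data parity 1, sent cp 1 → ok
Exactly one row (r0) and one column (c1) fail → the flipped bit is at their intersection.

row 0, column 1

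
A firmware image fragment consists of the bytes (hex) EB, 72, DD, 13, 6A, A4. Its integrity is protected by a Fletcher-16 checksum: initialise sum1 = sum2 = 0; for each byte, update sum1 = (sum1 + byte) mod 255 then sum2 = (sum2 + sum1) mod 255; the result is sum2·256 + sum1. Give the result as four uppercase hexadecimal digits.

Running sums (mod 255):
  after byte 0 (EB): sum1=235, sum2=235
  after byte 1 (72): sum1=94, sum2=74
  after byte 2 (DD): sum1=60, sum2=134
  after byte 3 (13): sum1=79, sum2=213
  after byte 4 (6A): sum1=185, sum2=143
  after byte 5 (A4): sum1=94, sum2=237
Checksum = sum2·256 + sum1 = 237·256 + 94 = 60766 = 0xED5E.

ED5E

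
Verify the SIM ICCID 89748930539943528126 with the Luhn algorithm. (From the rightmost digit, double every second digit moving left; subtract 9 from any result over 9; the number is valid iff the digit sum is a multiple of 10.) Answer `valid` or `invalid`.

invalid

From the right, keep odd positions and double even positions (subtract 9 from any doubled value over 9):
  doubled (positions 2,4,...): 4 7 1 8 9 1 6 7 5 7 → sum 55
  kept (positions 1,3,...): 6 1 2 3 9 3 0 9 4 9 → sum 46
Total = 101.
101 mod 10 = 1, so the number is invalid.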